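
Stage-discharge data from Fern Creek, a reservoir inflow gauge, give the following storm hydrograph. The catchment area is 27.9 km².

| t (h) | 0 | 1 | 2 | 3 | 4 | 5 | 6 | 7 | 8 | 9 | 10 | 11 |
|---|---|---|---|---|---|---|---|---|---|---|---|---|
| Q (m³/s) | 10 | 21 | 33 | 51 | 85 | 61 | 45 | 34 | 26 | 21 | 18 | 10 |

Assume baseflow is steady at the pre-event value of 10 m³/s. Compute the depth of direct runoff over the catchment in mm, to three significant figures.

d ≈ 38.1 mm

Direct runoff: 0.0, 11.0, 23.0, 41.0, 75.0, 51.0, 35.0, 24.0, 16.0, 11.0, 8.0, 0.0 m³/s; ΣQ_DR = 295.0 m³/s.
V = ΣQ_DR · Δt = 295.0 × 3600 s = 1.062 × 10^6 m³.
Over A = 27.9 km², depth = V / A = 38.1 mm.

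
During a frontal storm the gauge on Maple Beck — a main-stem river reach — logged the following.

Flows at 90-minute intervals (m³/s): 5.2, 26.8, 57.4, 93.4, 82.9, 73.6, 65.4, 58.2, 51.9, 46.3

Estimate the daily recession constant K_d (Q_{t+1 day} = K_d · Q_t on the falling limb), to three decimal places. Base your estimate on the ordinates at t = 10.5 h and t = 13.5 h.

K_d ≈ 0.160

Between t = 10.5 h and t = 13.5 h the flow falls from 58.2 to 46.3 m³/s over 2×1.5 h = 3 h.
Per-interval ratio K = (46.3/58.2)^(1/2) = 0.8919; K_d = K^(24/1.5) = 0.160.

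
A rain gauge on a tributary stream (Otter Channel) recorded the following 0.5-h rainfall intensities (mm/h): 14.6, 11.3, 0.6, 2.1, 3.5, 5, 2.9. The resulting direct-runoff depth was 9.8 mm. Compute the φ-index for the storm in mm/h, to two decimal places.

φ ≈ 3.77 mm/h

Only the 3 blocks with intensity above φ contribute runoff: 14.6, 11.3, 5 mm/h.
Σ(I−φ)·Δt = d  ⇒  (14.6+11.3+5 − 3φ)·0.5 = 9.8
φ = (30.90 − 9.8/0.5) / 3 = 3.77 mm/h.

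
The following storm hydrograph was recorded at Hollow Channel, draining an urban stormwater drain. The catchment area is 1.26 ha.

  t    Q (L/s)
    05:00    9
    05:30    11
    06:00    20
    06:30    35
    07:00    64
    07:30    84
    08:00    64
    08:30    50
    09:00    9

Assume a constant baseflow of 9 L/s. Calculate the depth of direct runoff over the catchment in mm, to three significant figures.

d ≈ 37.9 mm

Direct runoff: 0.0, 2.0, 11.0, 26.0, 55.0, 75.0, 55.0, 41.0, 0.0 L/s; ΣQ_DR = 265.0 L/s.
V = ΣQ_DR · Δt = 265.0 × 1800 s = 4.770 × 10^5 L.
Over A = 1.26 ha, depth = V / A = 37.9 mm.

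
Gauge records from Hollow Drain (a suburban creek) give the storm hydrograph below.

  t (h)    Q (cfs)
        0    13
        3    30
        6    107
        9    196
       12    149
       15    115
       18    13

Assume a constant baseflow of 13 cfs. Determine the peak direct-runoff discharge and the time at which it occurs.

Subtracting baseflow gives direct-runoff ordinates: 0.0, 17.0, 94.0, 183.0, 136.0, 102.0, 0.0 cfs.
The maximum is 183.0 cfs, occurring at the reading for t = 9 h.

Q_p = 183.0 cfs at t = 9 h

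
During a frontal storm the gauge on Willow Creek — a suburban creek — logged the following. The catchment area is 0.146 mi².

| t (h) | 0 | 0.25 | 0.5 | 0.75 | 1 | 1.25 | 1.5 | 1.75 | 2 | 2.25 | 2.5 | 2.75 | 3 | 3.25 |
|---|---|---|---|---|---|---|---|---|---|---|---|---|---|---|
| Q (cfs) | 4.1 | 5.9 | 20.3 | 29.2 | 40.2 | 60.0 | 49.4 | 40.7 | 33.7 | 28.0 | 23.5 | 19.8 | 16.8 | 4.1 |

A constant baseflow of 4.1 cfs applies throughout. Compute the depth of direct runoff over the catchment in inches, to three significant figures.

d ≈ 0.845 in

Direct runoff: 0.0, 1.8, 16.2, 25.1, 36.1, 55.9, 45.3, 36.6, 29.6, 23.9, 19.4, 15.7, 12.7, 0.0 cfs; ΣQ_DR = 318.3 cfs.
V = ΣQ_DR · Δt = 318.3 × 900 s = 2.865 × 10^5 ft³.
Over A = 0.146 mi², depth = V / A = 0.845 in.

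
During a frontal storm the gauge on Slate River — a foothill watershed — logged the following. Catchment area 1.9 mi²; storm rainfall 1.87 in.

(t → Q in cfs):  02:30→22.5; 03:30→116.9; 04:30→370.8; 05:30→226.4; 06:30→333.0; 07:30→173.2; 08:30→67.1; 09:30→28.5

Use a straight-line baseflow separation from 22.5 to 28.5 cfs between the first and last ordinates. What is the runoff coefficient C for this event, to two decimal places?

C ≈ 0.49

ΣQ_DR = 1134 cfs; V = ΣQ_DR·Δt = 4.084 × 10^6 ft³.
Runoff depth d = V / A = 0.9252 in.
C = d / P = 0.9252 / 1.87 = 0.49.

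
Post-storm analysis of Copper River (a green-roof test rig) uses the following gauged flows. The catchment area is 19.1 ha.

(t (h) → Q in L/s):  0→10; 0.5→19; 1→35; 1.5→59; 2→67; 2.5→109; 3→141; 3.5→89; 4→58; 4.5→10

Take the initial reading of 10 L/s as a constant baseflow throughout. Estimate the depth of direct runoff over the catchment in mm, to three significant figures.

Direct runoff: 0.0, 9.0, 25.0, 49.0, 57.0, 99.0, 131.0, 79.0, 48.0, 0.0 L/s; ΣQ_DR = 497.0 L/s.
V = ΣQ_DR · Δt = 497.0 × 1800 s = 8.946 × 10^5 L.
Over A = 19.1 ha, depth = V / A = 4.68 mm.

d ≈ 4.68 mm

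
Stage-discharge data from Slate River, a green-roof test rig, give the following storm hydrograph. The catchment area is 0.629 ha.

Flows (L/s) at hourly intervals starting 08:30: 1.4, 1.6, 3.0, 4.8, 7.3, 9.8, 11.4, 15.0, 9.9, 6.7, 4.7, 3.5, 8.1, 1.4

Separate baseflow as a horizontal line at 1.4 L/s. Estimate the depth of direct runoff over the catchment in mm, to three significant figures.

Direct runoff: 0.0, 0.2, 1.6, 3.4, 5.9, 8.4, 10.0, 13.6, 8.5, 5.3, 3.3, 2.1, 6.7, 0.0 L/s; ΣQ_DR = 69.00 L/s.
V = ΣQ_DR · Δt = 69.00 × 3600 s = 2.484 × 10^5 L.
Over A = 0.629 ha, depth = V / A = 39.5 mm.

d ≈ 39.5 mm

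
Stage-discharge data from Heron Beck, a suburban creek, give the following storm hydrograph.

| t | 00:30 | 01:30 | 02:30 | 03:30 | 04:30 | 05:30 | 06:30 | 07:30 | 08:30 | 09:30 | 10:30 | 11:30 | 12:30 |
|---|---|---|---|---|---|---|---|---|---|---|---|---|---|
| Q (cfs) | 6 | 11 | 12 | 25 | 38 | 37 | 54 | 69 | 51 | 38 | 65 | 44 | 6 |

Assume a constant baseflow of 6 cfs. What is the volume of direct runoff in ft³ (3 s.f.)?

Direct-runoff ordinates (Q − Q_b): 0.0, 5.0, 6.0, 19.0, 32.0, 31.0, 48.0, 63.0, 45.0, 32.0, 59.0, 38.0, 0.0 cfs.
ΣQ_DR = 378.0 cfs.
With Δt = 1 h = 3600 s, V = ΣQ_DR · Δt = 378.0 × 3600 = 1.36 × 10^6 ft³.

V ≈ 1.36 × 10^6 ft³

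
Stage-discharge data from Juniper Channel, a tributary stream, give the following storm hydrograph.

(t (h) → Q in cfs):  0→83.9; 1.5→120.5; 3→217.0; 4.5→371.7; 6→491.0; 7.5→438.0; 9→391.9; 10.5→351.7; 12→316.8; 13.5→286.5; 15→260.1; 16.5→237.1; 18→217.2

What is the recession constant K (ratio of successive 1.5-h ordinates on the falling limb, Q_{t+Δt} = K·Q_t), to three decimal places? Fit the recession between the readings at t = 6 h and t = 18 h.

Using the recession-limb readings at t = 6 h and t = 18 h: Q falls from 491.0 to 217.2 cfs over 8 intervals.
K = (Q₂/Q₁)^(1/8) = (217.2/491.0)^(1/8) = 0.903.

K ≈ 0.903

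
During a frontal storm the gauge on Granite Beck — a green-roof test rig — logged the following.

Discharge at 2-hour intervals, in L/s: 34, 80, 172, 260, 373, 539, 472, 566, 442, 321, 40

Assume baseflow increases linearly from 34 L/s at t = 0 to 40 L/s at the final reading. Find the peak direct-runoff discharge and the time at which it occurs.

Subtracting baseflow gives direct-runoff ordinates: 0.00, 45.40, 136.80, 224.20, 336.60, 502.00, 434.40, 527.80, 403.20, 281.60, 0.00 L/s.
The maximum is 527.80 L/s, occurring at the reading for t = 14 h.

Q_p = 527.80 L/s at t = 14 h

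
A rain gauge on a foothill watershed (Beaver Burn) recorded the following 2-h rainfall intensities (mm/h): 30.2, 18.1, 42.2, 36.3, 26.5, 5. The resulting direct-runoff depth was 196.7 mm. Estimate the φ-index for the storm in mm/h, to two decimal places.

φ ≈ 10.99 mm/h

Only the 5 blocks with intensity above φ contribute runoff: 30.2, 18.1, 42.2, 36.3, 26.5 mm/h.
Σ(I−φ)·Δt = d  ⇒  (30.2+18.1+42.2+36.3+26.5 − 5φ)·2 = 196.7
φ = (153.3 − 196.7/2) / 5 = 10.99 mm/h.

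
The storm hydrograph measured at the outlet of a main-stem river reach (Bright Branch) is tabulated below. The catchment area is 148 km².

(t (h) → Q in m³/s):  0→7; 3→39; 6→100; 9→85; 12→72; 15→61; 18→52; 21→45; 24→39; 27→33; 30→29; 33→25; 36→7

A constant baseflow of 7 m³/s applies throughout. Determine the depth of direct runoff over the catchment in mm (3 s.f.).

d ≈ 36.7 mm

Direct runoff: 0.0, 32.0, 93.0, 78.0, 65.0, 54.0, 45.0, 38.0, 32.0, 26.0, 22.0, 18.0, 0.0 m³/s; ΣQ_DR = 503.0 m³/s.
V = ΣQ_DR · Δt = 503.0 × 10800 s = 5.432 × 10^6 m³.
Over A = 148 km², depth = V / A = 36.7 mm.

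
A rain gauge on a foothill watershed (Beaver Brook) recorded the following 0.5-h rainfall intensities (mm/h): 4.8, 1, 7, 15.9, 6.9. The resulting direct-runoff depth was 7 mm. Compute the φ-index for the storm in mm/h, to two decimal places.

φ ≈ 5.27 mm/h

Only the 3 blocks with intensity above φ contribute runoff: 7, 15.9, 6.9 mm/h.
Σ(I−φ)·Δt = d  ⇒  (7+15.9+6.9 − 3φ)·0.5 = 7
φ = (29.80 − 7/0.5) / 3 = 5.27 mm/h.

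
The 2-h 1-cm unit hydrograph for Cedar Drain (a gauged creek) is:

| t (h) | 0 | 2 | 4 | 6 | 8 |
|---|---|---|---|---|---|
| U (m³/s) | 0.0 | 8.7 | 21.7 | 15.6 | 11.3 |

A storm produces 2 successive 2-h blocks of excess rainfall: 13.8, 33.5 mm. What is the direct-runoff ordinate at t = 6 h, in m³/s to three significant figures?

Q ≈ 94.2 m³/s

By discrete convolution, Q_j = Σ (P_i / 10 mm) · U_{j−i}.
At t = 6 h (j=3): Q = (13.8/10)·15.6 + (33.5/10)·21.7 = 94.2 m³/s.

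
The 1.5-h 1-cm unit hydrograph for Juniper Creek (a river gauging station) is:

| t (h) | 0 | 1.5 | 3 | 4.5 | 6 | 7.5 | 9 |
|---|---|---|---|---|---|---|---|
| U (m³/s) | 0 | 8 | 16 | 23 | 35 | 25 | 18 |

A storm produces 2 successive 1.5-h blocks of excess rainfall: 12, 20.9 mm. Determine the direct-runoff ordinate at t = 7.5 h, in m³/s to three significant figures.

Q ≈ 103 m³/s

By discrete convolution, Q_j = Σ (P_i / 10 mm) · U_{j−i}.
At t = 7.5 h (j=5): Q = (12/10)·25 + (20.9/10)·35 = 103 m³/s.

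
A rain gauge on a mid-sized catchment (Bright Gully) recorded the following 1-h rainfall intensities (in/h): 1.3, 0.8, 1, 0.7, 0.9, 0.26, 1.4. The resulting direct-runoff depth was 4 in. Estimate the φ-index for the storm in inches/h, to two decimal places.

φ ≈ 0.35 in/h

Only the 6 blocks with intensity above φ contribute runoff: 1.3, 0.8, 1, 0.7, 0.9, 1.4 in/h.
Σ(I−φ)·Δt = d  ⇒  (1.3+0.8+1+0.7+0.9+1.4 − 6φ)·1 = 4
φ = (6.100 − 4/1) / 6 = 0.35 in/h.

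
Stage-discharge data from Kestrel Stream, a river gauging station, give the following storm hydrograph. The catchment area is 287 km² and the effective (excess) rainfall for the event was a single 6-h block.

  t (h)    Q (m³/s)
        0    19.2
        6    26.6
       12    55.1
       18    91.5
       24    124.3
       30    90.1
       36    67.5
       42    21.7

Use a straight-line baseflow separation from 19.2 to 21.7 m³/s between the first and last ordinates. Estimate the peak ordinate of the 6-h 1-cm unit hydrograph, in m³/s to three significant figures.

U_p ≈ 41.4 m³/s

Direct runoff: 0.00, 7.04, 35.19, 71.23, 103.67, 69.11, 46.16, 0.00 m³/s; ΣQ_DR = 332.4 m³/s, peak = 103.67 m³/s.
Runoff depth d = ΣQ_DR·Δt / A = 332.4 × 21600 / (287 km²) = 25.02 mm.
The 1-cm UH is the DRH scaled by (10 mm)/d, so U_p = 103.67 × 10/25.02 = 41.4 m³/s.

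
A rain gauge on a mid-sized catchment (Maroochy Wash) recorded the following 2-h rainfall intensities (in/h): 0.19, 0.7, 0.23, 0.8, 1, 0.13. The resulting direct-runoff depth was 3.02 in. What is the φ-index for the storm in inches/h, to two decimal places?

Only the 3 blocks with intensity above φ contribute runoff: 0.7, 0.8, 1 in/h.
Σ(I−φ)·Δt = d  ⇒  (0.7+0.8+1 − 3φ)·2 = 3.02
φ = (2.500 − 3.02/2) / 3 = 0.33 in/h.

φ ≈ 0.33 in/h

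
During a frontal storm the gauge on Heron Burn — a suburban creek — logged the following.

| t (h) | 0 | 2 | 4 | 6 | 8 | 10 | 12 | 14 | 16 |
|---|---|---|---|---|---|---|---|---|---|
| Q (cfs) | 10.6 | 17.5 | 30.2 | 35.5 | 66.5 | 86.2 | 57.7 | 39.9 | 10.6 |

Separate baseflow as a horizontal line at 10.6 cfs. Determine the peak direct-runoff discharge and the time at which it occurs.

Subtracting baseflow gives direct-runoff ordinates: 0.0, 6.9, 19.6, 24.9, 55.9, 75.6, 47.1, 29.3, 0.0 cfs.
The maximum is 75.6 cfs, occurring at the reading for t = 10 h.

Q_p = 75.6 cfs at t = 10 h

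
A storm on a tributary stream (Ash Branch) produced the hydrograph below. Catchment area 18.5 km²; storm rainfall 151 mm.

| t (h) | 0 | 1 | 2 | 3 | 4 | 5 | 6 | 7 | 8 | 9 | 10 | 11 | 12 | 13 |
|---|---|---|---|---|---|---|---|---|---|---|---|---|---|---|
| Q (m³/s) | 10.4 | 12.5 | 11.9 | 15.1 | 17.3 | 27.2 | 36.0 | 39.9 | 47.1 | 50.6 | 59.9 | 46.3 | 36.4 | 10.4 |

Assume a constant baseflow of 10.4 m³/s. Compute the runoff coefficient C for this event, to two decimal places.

C ≈ 0.35

ΣQ_DR = 275.4 m³/s; V = ΣQ_DR·Δt = 9.914 × 10^5 m³.
Runoff depth d = V / A = 53.59 mm.
C = d / P = 53.59 / 151 = 0.35.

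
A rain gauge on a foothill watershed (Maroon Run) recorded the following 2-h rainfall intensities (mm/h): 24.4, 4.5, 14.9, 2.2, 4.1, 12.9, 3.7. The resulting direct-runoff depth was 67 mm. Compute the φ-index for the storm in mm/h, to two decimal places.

Only the 3 blocks with intensity above φ contribute runoff: 24.4, 14.9, 12.9 mm/h.
Σ(I−φ)·Δt = d  ⇒  (24.4+14.9+12.9 − 3φ)·2 = 67
φ = (52.20 − 67/2) / 3 = 6.23 mm/h.

φ ≈ 6.23 mm/h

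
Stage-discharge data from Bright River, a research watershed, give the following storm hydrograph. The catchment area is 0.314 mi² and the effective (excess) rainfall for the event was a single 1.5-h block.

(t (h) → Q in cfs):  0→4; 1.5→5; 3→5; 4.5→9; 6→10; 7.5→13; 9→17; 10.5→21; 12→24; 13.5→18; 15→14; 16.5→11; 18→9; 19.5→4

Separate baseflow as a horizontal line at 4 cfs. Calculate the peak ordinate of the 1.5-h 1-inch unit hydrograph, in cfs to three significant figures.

U_p ≈ 25.0 cfs

Direct runoff: 0.0, 1.0, 1.0, 5.0, 6.0, 9.0, 13.0, 17.0, 20.0, 14.0, 10.0, 7.0, 5.0, 0.0 cfs; ΣQ_DR = 108.0 cfs, peak = 20.0 cfs.
Runoff depth d = ΣQ_DR·Δt / A = 108.0 × 5400 / (0.314 mi²) = 0.7995 in.
The 1-inch UH is the DRH scaled by (1 in)/d, so U_p = 20.0 × 1/0.7995 = 25.0 cfs.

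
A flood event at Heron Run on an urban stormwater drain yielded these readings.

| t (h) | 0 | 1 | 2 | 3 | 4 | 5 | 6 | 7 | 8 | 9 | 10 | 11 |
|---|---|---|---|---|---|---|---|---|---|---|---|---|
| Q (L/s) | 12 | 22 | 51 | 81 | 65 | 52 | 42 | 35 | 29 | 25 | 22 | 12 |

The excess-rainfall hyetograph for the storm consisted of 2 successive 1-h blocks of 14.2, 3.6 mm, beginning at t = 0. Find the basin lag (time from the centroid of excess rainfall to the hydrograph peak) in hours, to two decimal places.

Centroid of excess rainfall: t_c = Σ P_i·t̄_i / ΣP_i = 0.7022 h (block centres at 0.5, 1.5 h).
Hydrograph peak occurs at t = 3 h, so basin lag t_L = 3 − 0.7022 = 2.30 h.

t_L ≈ 2.30 h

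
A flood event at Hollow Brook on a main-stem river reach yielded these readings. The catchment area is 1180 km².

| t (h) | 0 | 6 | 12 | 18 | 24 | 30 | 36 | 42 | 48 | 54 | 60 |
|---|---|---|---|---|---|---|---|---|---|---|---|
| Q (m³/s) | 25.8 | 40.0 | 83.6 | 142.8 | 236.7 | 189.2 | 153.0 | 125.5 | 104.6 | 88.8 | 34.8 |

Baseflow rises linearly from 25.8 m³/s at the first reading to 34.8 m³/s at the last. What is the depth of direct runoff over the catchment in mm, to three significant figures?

d ≈ 16.3 mm

Direct runoff: 0.00, 13.30, 56.00, 114.30, 207.30, 158.90, 121.80, 93.40, 71.60, 54.90, 0.00 m³/s; ΣQ_DR = 891.5 m³/s.
V = ΣQ_DR · Δt = 891.5 × 21600 s = 1.926 × 10^7 m³.
Over A = 1180 km², depth = V / A = 16.3 mm.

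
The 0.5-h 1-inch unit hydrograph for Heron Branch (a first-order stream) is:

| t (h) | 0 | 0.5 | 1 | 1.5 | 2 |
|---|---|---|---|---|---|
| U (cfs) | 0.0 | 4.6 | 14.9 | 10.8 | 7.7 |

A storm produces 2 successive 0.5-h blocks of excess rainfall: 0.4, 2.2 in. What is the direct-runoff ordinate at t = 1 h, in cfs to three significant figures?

By discrete convolution, Q_j = Σ (P_i / 1 in) · U_{j−i}.
At t = 1 h (j=2): Q = (0.4/1)·14.9 + (2.2/1)·4.6 = 16.1 cfs.

Q ≈ 16.1 cfs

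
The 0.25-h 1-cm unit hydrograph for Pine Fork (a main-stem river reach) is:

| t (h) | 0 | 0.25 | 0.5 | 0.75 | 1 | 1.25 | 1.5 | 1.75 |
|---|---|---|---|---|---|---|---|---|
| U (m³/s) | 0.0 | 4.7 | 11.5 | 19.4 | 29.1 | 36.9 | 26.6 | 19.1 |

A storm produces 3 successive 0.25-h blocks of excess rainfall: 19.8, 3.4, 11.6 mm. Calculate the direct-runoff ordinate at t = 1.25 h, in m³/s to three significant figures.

By discrete convolution, Q_j = Σ (P_i / 10 mm) · U_{j−i}.
At t = 1.25 h (j=5): Q = (19.8/10)·36.9 + (3.4/10)·29.1 + (11.6/10)·19.4 = 105 m³/s.

Q ≈ 105 m³/s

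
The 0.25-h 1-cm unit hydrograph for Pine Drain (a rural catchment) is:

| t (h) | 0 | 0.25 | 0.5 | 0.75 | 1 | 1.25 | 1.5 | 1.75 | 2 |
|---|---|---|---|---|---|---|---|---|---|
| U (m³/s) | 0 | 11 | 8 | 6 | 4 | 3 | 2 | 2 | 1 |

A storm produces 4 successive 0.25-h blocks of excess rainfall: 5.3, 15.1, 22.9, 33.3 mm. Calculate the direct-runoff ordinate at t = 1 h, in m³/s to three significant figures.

By discrete convolution, Q_j = Σ (P_i / 10 mm) · U_{j−i}.
At t = 1 h (j=4): Q = (5.3/10)·4 + (15.1/10)·6 + (22.9/10)·8 + (33.3/10)·11 = 66.1 m³/s.

Q ≈ 66.1 m³/s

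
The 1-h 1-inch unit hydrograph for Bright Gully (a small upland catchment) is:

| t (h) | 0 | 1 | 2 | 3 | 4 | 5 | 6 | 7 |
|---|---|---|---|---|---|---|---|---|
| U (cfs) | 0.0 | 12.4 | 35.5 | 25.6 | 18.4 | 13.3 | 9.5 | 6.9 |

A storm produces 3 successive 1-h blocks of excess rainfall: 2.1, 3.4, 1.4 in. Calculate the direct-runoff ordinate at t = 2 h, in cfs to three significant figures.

By discrete convolution, Q_j = Σ (P_i / 1 in) · U_{j−i}.
At t = 2 h (j=2): Q = (2.1/1)·35.5 + (3.4/1)·12.4 + (1.4/1)·0.0 = 117 cfs.

Q ≈ 117 cfs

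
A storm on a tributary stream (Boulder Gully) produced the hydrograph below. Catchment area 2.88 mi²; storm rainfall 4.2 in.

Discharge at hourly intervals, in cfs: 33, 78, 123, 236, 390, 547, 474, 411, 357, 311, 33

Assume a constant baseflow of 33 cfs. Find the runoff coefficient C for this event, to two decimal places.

C ≈ 0.34

ΣQ_DR = 2630 cfs; V = ΣQ_DR·Δt = 9.468 × 10^6 ft³.
Runoff depth d = V / A = 1.415 in.
C = d / P = 1.415 / 4.2 = 0.34.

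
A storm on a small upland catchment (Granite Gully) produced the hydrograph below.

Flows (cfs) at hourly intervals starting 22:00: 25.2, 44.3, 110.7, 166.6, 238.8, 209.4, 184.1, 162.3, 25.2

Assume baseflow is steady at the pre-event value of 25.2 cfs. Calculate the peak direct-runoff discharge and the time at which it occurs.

Subtracting baseflow gives direct-runoff ordinates: 0.0, 19.1, 85.5, 141.4, 213.6, 184.2, 158.9, 137.1, 0.0 cfs.
The maximum is 213.6 cfs, occurring at the reading for t = 02:00.

Q_p = 213.6 cfs at t = 02:00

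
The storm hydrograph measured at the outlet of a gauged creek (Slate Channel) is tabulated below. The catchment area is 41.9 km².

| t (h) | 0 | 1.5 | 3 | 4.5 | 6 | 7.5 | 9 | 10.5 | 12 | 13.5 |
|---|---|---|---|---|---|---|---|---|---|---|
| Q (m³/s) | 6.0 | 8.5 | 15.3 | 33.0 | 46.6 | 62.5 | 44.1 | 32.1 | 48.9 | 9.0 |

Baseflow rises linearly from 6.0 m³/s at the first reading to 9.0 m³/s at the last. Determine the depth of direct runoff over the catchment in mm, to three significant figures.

d ≈ 29.8 mm

Direct runoff: 0.00, 2.17, 8.63, 26.00, 39.27, 54.83, 36.10, 23.77, 40.23, 0.00 m³/s; ΣQ_DR = 231.0 m³/s.
V = ΣQ_DR · Δt = 231.0 × 5400 s = 1.247 × 10^6 m³.
Over A = 41.9 km², depth = V / A = 29.8 mm.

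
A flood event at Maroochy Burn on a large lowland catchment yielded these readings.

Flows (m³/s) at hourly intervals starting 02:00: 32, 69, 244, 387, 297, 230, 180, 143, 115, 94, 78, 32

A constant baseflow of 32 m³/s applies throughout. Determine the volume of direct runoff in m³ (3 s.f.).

Direct-runoff ordinates (Q − Q_b): 0.0, 37.0, 212.0, 355.0, 265.0, 198.0, 148.0, 111.0, 83.0, 62.0, 46.0, 0.0 m³/s.
ΣQ_DR = 1517 m³/s.
With Δt = 1 h = 3600 s, V = ΣQ_DR · Δt = 1517 × 3600 = 5.46 × 10^6 m³.

V ≈ 5.46 × 10^6 m³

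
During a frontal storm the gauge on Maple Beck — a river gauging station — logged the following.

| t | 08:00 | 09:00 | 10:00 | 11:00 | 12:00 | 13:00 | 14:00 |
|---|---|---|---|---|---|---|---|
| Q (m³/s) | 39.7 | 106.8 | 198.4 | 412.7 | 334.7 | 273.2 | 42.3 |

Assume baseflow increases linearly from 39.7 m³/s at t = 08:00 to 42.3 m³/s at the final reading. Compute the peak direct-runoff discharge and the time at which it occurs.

Subtracting baseflow gives direct-runoff ordinates: 0.00, 66.67, 157.83, 371.70, 293.27, 231.33, 0.00 m³/s.
The maximum is 371.70 m³/s, occurring at the reading for t = 11:00.

Q_p = 371.70 m³/s at t = 11:00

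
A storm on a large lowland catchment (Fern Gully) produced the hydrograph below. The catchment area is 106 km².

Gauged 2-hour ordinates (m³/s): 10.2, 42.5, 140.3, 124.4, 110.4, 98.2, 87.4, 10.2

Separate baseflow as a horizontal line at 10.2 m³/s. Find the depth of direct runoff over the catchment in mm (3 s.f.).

d ≈ 36.8 mm

Direct runoff: 0.0, 32.3, 130.1, 114.2, 100.2, 88.0, 77.2, 0.0 m³/s; ΣQ_DR = 542.0 m³/s.
V = ΣQ_DR · Δt = 542.0 × 7200 s = 3.902 × 10^6 m³.
Over A = 106 km², depth = V / A = 36.8 mm.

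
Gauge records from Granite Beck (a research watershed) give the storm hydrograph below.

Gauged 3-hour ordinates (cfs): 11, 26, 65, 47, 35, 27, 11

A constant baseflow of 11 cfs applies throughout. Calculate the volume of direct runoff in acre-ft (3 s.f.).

V ≈ 36.0 acre-ft

Direct-runoff ordinates (Q − Q_b): 0.0, 15.0, 54.0, 36.0, 24.0, 16.0, 0.0 cfs.
ΣQ_DR = 145.0 cfs.
With Δt = 3 h = 10800 s, V = ΣQ_DR · Δt = 145.0 × 10800 = 1.57 × 10^6 ft³ = 36.0 acre-ft.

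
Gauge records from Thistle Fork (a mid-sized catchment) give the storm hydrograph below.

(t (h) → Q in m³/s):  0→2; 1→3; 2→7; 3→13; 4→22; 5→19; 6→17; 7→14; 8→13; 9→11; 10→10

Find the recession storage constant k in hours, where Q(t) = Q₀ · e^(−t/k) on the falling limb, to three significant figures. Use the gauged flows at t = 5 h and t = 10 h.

k ≈ 7.79 h

On the falling limb, Q drops from 19 to 10 m³/s between t = 5 h and t = 10 h (Δt = 5 h).
k = −Δt / ln(Q₂/Q₁) = −5 / ln(10/19) = 7.79 h.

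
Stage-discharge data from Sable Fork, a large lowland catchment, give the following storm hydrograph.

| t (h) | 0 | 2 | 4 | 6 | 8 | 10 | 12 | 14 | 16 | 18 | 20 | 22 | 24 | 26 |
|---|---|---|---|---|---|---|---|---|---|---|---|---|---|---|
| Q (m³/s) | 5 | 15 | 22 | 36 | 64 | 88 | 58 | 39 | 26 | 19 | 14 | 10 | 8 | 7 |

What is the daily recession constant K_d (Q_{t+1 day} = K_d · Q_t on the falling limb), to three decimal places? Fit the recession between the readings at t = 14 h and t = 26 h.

Between t = 14 h and t = 26 h the flow falls from 39 to 7 m³/s over 6×2 h = 12 h.
Per-interval ratio K = (7/39)^(1/6) = 0.7511; K_d = K^(24/2) = 0.032.

K_d ≈ 0.032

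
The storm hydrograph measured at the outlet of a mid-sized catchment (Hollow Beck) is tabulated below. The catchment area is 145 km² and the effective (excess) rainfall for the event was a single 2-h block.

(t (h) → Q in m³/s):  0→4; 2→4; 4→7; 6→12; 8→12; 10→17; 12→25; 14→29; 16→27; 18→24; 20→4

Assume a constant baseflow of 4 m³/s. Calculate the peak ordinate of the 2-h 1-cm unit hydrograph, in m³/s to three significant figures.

U_p ≈ 41.6 m³/s

Direct runoff: 0.0, 0.0, 3.0, 8.0, 8.0, 13.0, 21.0, 25.0, 23.0, 20.0, 0.0 m³/s; ΣQ_DR = 121.0 m³/s, peak = 25.0 m³/s.
Runoff depth d = ΣQ_DR·Δt / A = 121.0 × 7200 / (145 km²) = 6.008 mm.
The 1-cm UH is the DRH scaled by (10 mm)/d, so U_p = 25.0 × 10/6.008 = 41.6 m³/s.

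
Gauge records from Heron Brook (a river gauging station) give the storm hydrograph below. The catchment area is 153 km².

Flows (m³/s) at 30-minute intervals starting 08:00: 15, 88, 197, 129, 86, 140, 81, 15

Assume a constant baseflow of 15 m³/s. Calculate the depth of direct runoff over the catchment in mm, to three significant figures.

Direct runoff: 0.0, 73.0, 182.0, 114.0, 71.0, 125.0, 66.0, 0.0 m³/s; ΣQ_DR = 631.0 m³/s.
V = ΣQ_DR · Δt = 631.0 × 1800 s = 1.136 × 10^6 m³.
Over A = 153 km², depth = V / A = 7.42 mm.

d ≈ 7.42 mm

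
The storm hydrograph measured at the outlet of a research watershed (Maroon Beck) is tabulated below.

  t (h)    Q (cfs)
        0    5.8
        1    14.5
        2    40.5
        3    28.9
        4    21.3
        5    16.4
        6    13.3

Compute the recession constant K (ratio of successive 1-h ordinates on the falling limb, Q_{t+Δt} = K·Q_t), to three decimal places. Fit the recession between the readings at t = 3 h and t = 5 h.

K ≈ 0.753

Using the recession-limb readings at t = 3 h and t = 5 h: Q falls from 28.9 to 16.4 cfs over 2 intervals.
K = (Q₂/Q₁)^(1/2) = (16.4/28.9)^(1/2) = 0.753.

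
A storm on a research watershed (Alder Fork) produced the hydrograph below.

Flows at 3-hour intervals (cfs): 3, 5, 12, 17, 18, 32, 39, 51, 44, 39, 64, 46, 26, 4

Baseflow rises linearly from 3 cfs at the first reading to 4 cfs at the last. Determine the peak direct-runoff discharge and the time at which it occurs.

Subtracting baseflow gives direct-runoff ordinates: 0.00, 1.92, 8.85, 13.77, 14.69, 28.62, 35.54, 47.46, 40.38, 35.31, 60.23, 42.15, 22.08, 0.00 cfs.
The maximum is 60.23 cfs, occurring at the reading for t = 30 h.

Q_p = 60.23 cfs at t = 30 h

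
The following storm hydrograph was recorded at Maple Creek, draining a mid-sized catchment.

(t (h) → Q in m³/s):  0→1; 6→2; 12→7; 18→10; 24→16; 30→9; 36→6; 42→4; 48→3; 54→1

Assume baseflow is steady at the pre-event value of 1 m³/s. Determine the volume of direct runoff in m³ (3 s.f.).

V ≈ 1.06 × 10^6 m³

Direct-runoff ordinates (Q − Q_b): 0.0, 1.0, 6.0, 9.0, 15.0, 8.0, 5.0, 3.0, 2.0, 0.0 m³/s.
ΣQ_DR = 49.00 m³/s.
With Δt = 6 h = 21600 s, V = ΣQ_DR · Δt = 49.00 × 21600 = 1.06 × 10^6 m³.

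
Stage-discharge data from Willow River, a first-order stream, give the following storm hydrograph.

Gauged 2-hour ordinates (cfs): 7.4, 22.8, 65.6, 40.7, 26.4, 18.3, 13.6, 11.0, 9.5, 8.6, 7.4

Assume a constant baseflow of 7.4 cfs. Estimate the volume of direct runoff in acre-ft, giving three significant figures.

Direct-runoff ordinates (Q − Q_b): 0.0, 15.4, 58.2, 33.3, 19.0, 10.9, 6.2, 3.6, 2.1, 1.2, 0.0 cfs.
ΣQ_DR = 149.9 cfs.
With Δt = 2 h = 7200 s, V = ΣQ_DR · Δt = 149.9 × 7200 = 1.08 × 10^6 ft³ = 24.8 acre-ft.

V ≈ 24.8 acre-ft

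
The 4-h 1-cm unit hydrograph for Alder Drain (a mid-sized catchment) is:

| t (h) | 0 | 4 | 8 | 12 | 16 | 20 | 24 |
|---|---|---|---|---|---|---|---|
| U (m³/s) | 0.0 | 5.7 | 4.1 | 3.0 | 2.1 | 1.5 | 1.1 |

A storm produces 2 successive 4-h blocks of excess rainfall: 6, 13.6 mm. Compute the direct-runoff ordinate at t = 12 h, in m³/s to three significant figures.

Q ≈ 7.38 m³/s

By discrete convolution, Q_j = Σ (P_i / 10 mm) · U_{j−i}.
At t = 12 h (j=3): Q = (6/10)·3.0 + (13.6/10)·4.1 = 7.38 m³/s.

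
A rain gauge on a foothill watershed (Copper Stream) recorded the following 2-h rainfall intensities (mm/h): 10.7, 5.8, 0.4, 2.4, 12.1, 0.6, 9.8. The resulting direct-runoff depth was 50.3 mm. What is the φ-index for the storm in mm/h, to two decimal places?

Only the 4 blocks with intensity above φ contribute runoff: 10.7, 5.8, 12.1, 9.8 mm/h.
Σ(I−φ)·Δt = d  ⇒  (10.7+5.8+12.1+9.8 − 4φ)·2 = 50.3
φ = (38.40 − 50.3/2) / 4 = 3.31 mm/h.

φ ≈ 3.31 mm/h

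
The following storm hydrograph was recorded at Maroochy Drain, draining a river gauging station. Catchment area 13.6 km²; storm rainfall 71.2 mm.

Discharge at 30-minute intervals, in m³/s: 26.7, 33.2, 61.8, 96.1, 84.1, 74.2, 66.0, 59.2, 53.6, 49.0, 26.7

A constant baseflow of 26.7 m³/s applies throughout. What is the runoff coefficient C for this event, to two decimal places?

ΣQ_DR = 336.9 m³/s; V = ΣQ_DR·Δt = 6.064 × 10^5 m³.
Runoff depth d = V / A = 44.59 mm.
C = d / P = 44.59 / 71.2 = 0.63.

C ≈ 0.63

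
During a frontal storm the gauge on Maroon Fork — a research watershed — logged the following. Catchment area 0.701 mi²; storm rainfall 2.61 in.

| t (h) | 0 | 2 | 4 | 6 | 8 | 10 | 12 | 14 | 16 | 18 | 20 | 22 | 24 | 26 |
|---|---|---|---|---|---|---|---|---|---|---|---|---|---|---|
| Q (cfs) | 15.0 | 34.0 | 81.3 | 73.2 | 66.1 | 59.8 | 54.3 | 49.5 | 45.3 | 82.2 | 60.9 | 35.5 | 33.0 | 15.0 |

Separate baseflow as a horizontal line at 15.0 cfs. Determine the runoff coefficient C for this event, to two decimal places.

C ≈ 0.84

ΣQ_DR = 495.1 cfs; V = ΣQ_DR·Δt = 3.565 × 10^6 ft³.
Runoff depth d = V / A = 2.189 in.
C = d / P = 2.189 / 2.61 = 0.84.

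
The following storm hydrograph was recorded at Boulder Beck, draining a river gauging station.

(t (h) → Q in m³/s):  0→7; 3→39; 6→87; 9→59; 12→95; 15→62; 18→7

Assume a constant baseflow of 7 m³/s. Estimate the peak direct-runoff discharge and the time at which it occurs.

Subtracting baseflow gives direct-runoff ordinates: 0.0, 32.0, 80.0, 52.0, 88.0, 55.0, 0.0 m³/s.
The maximum is 88.0 m³/s, occurring at the reading for t = 12 h.

Q_p = 88.0 m³/s at t = 12 h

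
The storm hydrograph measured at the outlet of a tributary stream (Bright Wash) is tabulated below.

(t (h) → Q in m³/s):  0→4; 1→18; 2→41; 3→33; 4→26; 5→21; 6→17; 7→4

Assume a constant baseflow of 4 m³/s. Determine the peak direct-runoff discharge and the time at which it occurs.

Q_p = 37.0 m³/s at t = 2 h

Subtracting baseflow gives direct-runoff ordinates: 0.0, 14.0, 37.0, 29.0, 22.0, 17.0, 13.0, 0.0 m³/s.
The maximum is 37.0 m³/s, occurring at the reading for t = 2 h.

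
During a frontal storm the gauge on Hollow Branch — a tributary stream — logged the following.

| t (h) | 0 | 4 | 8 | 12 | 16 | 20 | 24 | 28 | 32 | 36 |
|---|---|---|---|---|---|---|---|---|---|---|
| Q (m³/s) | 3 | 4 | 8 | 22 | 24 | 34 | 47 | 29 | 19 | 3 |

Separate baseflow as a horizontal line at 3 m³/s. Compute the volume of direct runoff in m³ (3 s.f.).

V ≈ 2.35 × 10^6 m³

Direct-runoff ordinates (Q − Q_b): 0.0, 1.0, 5.0, 19.0, 21.0, 31.0, 44.0, 26.0, 16.0, 0.0 m³/s.
ΣQ_DR = 163.0 m³/s.
With Δt = 4 h = 14400 s, V = ΣQ_DR · Δt = 163.0 × 14400 = 2.35 × 10^6 m³.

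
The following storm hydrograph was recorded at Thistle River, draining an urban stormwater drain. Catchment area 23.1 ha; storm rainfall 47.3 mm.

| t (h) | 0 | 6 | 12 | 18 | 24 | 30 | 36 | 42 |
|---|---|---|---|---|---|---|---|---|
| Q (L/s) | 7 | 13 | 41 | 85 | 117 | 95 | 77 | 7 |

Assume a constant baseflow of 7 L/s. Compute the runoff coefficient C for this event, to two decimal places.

ΣQ_DR = 386.0 L/s; V = ΣQ_DR·Δt = 8.338 × 10^6 L.
Runoff depth d = V / A = 36.09 mm.
C = d / P = 36.09 / 47.3 = 0.76.

C ≈ 0.76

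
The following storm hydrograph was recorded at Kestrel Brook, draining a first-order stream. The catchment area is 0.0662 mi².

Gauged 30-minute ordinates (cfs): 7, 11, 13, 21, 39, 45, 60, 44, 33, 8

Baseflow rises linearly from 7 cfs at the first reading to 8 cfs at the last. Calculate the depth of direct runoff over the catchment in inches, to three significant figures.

Direct runoff: 0.00, 3.89, 5.78, 13.67, 31.56, 37.44, 52.33, 36.22, 25.11, 0.00 cfs; ΣQ_DR = 206.0 cfs.
V = ΣQ_DR · Δt = 206.0 × 1800 s = 3.708 × 10^5 ft³.
Over A = 0.0662 mi², depth = V / A = 2.41 in.

d ≈ 2.41 in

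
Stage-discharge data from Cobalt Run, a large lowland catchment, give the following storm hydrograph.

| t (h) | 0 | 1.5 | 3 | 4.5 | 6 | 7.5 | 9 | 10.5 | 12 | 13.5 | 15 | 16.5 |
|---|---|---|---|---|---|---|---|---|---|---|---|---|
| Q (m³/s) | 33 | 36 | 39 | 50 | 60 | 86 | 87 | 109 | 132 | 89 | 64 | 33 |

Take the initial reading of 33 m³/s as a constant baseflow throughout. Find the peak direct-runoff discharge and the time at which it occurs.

Subtracting baseflow gives direct-runoff ordinates: 0.0, 3.0, 6.0, 17.0, 27.0, 53.0, 54.0, 76.0, 99.0, 56.0, 31.0, 0.0 m³/s.
The maximum is 99.0 m³/s, occurring at the reading for t = 12 h.

Q_p = 99.0 m³/s at t = 12 h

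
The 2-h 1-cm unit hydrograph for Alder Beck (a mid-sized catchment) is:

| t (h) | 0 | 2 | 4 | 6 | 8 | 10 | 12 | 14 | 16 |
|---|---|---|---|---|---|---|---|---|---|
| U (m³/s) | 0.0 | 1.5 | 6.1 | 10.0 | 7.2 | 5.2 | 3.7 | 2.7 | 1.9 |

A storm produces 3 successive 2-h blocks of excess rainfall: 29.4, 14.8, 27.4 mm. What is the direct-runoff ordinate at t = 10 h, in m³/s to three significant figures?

Q ≈ 53.3 m³/s

By discrete convolution, Q_j = Σ (P_i / 10 mm) · U_{j−i}.
At t = 10 h (j=5): Q = (29.4/10)·5.2 + (14.8/10)·7.2 + (27.4/10)·10.0 = 53.3 m³/s.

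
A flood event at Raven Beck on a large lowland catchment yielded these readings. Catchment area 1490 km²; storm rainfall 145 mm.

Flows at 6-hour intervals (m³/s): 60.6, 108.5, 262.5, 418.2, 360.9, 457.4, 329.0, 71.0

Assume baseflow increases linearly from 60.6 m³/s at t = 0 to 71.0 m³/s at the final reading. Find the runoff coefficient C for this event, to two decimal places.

ΣQ_DR = 1542 m³/s; V = ΣQ_DR·Δt = 3.330 × 10^7 m³.
Runoff depth d = V / A = 22.35 mm.
C = d / P = 22.35 / 145 = 0.15.

C ≈ 0.15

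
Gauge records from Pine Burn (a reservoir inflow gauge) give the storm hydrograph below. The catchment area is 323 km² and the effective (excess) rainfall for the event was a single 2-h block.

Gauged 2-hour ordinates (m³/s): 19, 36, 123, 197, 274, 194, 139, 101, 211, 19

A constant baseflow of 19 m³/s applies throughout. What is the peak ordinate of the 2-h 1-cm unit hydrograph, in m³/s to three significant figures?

Direct runoff: 0.0, 17.0, 104.0, 178.0, 255.0, 175.0, 120.0, 82.0, 192.0, 0.0 m³/s; ΣQ_DR = 1123 m³/s, peak = 255.0 m³/s.
Runoff depth d = ΣQ_DR·Δt / A = 1123 × 7200 / (323 km²) = 25.03 mm.
The 1-cm UH is the DRH scaled by (10 mm)/d, so U_p = 255.0 × 10/25.03 = 102 m³/s.

U_p ≈ 102 m³/s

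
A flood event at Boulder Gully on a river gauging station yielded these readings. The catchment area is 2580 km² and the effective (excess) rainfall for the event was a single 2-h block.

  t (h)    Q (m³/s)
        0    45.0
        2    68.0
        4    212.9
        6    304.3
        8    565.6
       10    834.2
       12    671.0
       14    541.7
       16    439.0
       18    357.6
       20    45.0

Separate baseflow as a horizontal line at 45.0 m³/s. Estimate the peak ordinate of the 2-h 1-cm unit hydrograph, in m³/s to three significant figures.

U_p ≈ 788 m³/s

Direct runoff: 0.0, 23.0, 167.9, 259.3, 520.6, 789.2, 626.0, 496.7, 394.0, 312.6, 0.0 m³/s; ΣQ_DR = 3589 m³/s, peak = 789.2 m³/s.
Runoff depth d = ΣQ_DR·Δt / A = 3589 × 7200 / (2580 km²) = 10.02 mm.
The 1-cm UH is the DRH scaled by (10 mm)/d, so U_p = 789.2 × 10/10.02 = 788 m³/s.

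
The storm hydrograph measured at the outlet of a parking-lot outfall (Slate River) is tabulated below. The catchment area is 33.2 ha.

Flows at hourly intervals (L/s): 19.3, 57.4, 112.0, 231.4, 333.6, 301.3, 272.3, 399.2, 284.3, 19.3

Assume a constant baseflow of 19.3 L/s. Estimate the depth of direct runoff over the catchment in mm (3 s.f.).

d ≈ 19.9 mm

Direct runoff: 0.0, 38.1, 92.7, 212.1, 314.3, 282.0, 253.0, 379.9, 265.0, 0.0 L/s; ΣQ_DR = 1837 L/s.
V = ΣQ_DR · Δt = 1837 × 3600 s = 6.614 × 10^6 L.
Over A = 33.2 ha, depth = V / A = 19.9 mm.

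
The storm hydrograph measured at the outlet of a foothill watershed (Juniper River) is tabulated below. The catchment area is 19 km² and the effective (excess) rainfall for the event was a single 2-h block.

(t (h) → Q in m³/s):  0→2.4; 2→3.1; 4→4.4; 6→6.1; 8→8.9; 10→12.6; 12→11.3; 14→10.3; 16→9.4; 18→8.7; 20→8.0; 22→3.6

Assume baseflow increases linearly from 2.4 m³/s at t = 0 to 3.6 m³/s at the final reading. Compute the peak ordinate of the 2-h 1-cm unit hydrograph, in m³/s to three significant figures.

Direct runoff: 0.00, 0.59, 1.78, 3.37, 6.06, 9.65, 8.25, 7.14, 6.13, 5.32, 4.51, 0.00 m³/s; ΣQ_DR = 52.80 m³/s, peak = 9.65 m³/s.
Runoff depth d = ΣQ_DR·Δt / A = 52.80 × 7200 / (19 km²) = 20.01 mm.
The 1-cm UH is the DRH scaled by (10 mm)/d, so U_p = 9.65 × 10/20.01 = 4.83 m³/s.

U_p ≈ 4.83 m³/s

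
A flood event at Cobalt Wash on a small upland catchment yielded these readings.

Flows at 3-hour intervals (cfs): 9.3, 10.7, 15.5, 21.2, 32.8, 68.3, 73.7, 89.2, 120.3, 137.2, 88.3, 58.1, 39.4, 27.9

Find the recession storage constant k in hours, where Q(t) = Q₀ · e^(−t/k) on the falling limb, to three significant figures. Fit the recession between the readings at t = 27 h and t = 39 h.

On the falling limb, Q drops from 137.2 to 27.9 cfs between t = 27 h and t = 39 h (Δt = 12 h).
k = −Δt / ln(Q₂/Q₁) = −12 / ln(27.9/137.2) = 7.53 h.

k ≈ 7.53 h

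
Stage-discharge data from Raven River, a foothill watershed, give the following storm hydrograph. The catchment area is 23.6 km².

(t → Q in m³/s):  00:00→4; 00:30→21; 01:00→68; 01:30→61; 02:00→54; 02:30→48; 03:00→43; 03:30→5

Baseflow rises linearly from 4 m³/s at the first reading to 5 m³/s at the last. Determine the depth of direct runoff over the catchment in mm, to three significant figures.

d ≈ 20.4 mm

Direct runoff: 0.00, 16.86, 63.71, 56.57, 49.43, 43.29, 38.14, 0.00 m³/s; ΣQ_DR = 268.0 m³/s.
V = ΣQ_DR · Δt = 268.0 × 1800 s = 4.824 × 10^5 m³.
Over A = 23.6 km², depth = V / A = 20.4 mm.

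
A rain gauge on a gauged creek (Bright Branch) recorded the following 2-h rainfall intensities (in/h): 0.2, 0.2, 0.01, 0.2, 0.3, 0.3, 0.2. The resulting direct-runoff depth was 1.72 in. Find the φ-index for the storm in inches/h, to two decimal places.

φ ≈ 0.09 in/h

Only the 6 blocks with intensity above φ contribute runoff: 0.2, 0.2, 0.2, 0.3, 0.3, 0.2 in/h.
Σ(I−φ)·Δt = d  ⇒  (0.2+0.2+0.2+0.3+0.3+0.2 − 6φ)·2 = 1.72
φ = (1.400 − 1.72/2) / 6 = 0.09 in/h.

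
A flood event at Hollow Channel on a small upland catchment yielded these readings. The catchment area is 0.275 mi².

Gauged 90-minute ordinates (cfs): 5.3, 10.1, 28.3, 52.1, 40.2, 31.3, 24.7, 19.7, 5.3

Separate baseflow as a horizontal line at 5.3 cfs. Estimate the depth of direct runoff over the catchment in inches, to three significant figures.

Direct runoff: 0.0, 4.8, 23.0, 46.8, 34.9, 26.0, 19.4, 14.4, 0.0 cfs; ΣQ_DR = 169.3 cfs.
V = ΣQ_DR · Δt = 169.3 × 5400 s = 9.142 × 10^5 ft³.
Over A = 0.275 mi², depth = V / A = 1.43 in.

d ≈ 1.43 in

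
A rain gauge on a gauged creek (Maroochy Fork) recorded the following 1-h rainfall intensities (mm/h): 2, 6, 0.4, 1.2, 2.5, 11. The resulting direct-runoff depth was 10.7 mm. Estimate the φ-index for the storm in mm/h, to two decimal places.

φ ≈ 3.15 mm/h

Only the 2 blocks with intensity above φ contribute runoff: 6, 11 mm/h.
Σ(I−φ)·Δt = d  ⇒  (6+11 − 2φ)·1 = 10.7
φ = (17.00 − 10.7/1) / 2 = 3.15 mm/h.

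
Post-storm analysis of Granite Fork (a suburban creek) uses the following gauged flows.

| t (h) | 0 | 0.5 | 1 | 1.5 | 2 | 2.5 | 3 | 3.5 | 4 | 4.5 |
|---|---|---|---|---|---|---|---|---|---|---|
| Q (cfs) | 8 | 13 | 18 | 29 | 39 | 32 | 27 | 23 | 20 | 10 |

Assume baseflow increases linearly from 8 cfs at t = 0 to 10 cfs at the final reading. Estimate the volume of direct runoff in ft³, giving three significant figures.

Direct-runoff ordinates (Q − Q_b): 0.00, 4.78, 9.56, 20.33, 30.11, 22.89, 17.67, 13.44, 10.22, 0.00 cfs.
ΣQ_DR = 129.0 cfs.
With Δt = 0.5 h = 1800 s, V = ΣQ_DR · Δt = 129.0 × 1800 = 2.32 × 10^5 ft³.

V ≈ 2.32 × 10^5 ft³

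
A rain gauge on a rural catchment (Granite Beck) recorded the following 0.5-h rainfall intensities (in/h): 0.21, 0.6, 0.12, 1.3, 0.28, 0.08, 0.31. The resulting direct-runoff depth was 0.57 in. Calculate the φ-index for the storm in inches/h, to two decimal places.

Only the 2 blocks with intensity above φ contribute runoff: 0.6, 1.3 in/h.
Σ(I−φ)·Δt = d  ⇒  (0.6+1.3 − 2φ)·0.5 = 0.57
φ = (1.900 − 0.57/0.5) / 2 = 0.38 in/h.

φ ≈ 0.38 in/h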